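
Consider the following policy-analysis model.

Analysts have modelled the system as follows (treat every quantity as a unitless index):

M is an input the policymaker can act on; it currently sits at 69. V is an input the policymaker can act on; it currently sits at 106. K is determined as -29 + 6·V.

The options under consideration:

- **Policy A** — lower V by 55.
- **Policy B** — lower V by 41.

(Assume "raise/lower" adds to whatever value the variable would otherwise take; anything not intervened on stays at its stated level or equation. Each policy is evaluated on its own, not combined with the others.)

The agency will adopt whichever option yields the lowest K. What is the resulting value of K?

Policy A (V − 55):
  V = 106 − 55 = 51
  K = -29 + 6·51 = 277
Policy B (V − 41):
  V = 106 − 41 = 65
  K = -29 + 6·65 = 361
Comparing — Policy A: K=277, Policy B: K=361. Lowest is 277 (Policy A).

277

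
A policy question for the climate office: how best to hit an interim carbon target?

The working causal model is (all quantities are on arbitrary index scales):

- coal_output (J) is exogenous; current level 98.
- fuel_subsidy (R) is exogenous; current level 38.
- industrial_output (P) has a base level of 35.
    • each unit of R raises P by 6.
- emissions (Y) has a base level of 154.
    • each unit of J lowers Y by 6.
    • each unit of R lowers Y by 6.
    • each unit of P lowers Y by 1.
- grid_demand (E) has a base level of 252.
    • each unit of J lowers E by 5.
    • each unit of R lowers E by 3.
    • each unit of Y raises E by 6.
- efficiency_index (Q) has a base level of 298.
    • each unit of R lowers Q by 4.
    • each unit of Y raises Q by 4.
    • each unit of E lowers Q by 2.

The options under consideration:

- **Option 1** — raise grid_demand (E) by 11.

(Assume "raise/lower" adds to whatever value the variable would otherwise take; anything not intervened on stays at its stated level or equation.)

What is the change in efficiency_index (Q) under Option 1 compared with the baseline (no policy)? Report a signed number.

Baseline:
  J = 98
  R = 38
  P = 35 + 6·38 = 263
  Y = 154 − 6·98 − 6·38 − 263 = -925
  E = 252 − 5·98 − 3·38 + 6·(-925) = -5902
  Q = 298 − 4·38 + 4·(-925) − 2·(-5902) = 8250
Option 1 (E + 11):
  J = 98
  R = 38
  P = 35 + 6·38 = 263
  Y = 154 − 6·98 − 6·38 − 263 = -925
  E = 252 − 5·98 − 3·38 + 6·(-925) (+11 from intervention) = -5891
  Q = 298 − 4·38 + 4·(-925) − 2·(-5891) = 8228
Change in Q: 8228 − 8250 = -22

-22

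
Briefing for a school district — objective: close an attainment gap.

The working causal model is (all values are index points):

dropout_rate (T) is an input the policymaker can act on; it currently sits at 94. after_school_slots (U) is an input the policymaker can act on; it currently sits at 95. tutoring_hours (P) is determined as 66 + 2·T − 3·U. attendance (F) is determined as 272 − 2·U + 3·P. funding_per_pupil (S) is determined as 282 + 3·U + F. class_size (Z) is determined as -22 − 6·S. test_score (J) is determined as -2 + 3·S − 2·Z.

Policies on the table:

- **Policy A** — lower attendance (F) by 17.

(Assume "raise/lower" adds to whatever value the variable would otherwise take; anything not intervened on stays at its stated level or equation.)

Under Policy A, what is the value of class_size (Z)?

-3256

Policy A (F − 17):
  T = 94
  U = 95
  P = 66 + 2·94 − 3·95 = -31
  F = 272 − 2·95 + 3·(-31) (−17 from intervention) = -28
  S = 282 + 3·95 + (-28) = 539
  Z = -22 − 6·539 = -3256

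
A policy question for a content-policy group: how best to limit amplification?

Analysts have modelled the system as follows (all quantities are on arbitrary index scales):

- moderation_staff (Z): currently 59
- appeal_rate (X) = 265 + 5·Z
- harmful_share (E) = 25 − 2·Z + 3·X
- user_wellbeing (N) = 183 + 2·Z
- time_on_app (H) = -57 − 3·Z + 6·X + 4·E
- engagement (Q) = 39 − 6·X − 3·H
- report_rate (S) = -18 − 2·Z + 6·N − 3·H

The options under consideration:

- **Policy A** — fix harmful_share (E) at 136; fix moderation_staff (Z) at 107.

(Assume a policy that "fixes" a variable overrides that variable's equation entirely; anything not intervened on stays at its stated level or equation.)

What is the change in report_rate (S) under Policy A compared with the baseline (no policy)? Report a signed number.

14004

Baseline:
  Z = 59
  X = 265 + 5·59 = 560
  E = 25 − 2·59 + 3·560 = 1587
  N = 183 + 2·59 = 301
  H = -57 − 3·59 + 6·560 + 4·1587 = 9474
  S = -18 − 2·59 + 6·301 − 3·9474 = -26752
Policy A (E := 136, Z := 107):
  Z = 107
  X = 265 + 5·107 = 800
  E = 136
  N = 183 + 2·107 = 397
  H = -57 − 3·107 + 6·800 + 4·136 = 4966
  S = -18 − 2·107 + 6·397 − 3·4966 = -12748
Change in S: -12748 − (-26752) = 14004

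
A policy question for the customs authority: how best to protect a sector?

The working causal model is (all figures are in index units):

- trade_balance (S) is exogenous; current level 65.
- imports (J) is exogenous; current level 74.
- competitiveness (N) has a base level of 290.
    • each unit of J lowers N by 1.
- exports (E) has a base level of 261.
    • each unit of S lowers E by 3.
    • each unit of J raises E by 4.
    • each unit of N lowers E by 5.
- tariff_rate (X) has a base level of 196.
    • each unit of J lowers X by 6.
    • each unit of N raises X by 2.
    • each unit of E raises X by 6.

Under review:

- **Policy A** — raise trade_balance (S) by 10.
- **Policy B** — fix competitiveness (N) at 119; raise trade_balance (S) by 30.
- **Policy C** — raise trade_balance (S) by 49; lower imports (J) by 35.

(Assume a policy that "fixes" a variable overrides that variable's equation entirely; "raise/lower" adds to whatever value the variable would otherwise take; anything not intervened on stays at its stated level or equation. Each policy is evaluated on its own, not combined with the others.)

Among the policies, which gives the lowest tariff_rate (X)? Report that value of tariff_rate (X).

Policy A (S + 10):
  S = 65 + 10 = 75
  J = 74
  N = 290 − 74 = 216
  E = 261 − 3·75 + 4·74 − 5·216 = -748
  X = 196 − 6·74 + 2·216 + 6·(-748) = -4304
Policy B (N := 119, S + 30):
  S = 65 + 30 = 95
  J = 74
  N = 119
  E = 261 − 3·95 + 4·74 − 5·119 = -323
  X = 196 − 6·74 + 2·119 + 6·(-323) = -1948
Policy C (S + 49, J − 35):
  S = 65 + 49 = 114
  J = 74 − 35 = 39
  N = 290 − 39 = 251
  E = 261 − 3·114 + 4·39 − 5·251 = -1180
  X = 196 − 6·39 + 2·251 + 6·(-1180) = -6616
Comparing — Policy A: X=-4304, Policy B: X=-1948, Policy C: X=-6616. Lowest is -6616 (Policy C).

-6616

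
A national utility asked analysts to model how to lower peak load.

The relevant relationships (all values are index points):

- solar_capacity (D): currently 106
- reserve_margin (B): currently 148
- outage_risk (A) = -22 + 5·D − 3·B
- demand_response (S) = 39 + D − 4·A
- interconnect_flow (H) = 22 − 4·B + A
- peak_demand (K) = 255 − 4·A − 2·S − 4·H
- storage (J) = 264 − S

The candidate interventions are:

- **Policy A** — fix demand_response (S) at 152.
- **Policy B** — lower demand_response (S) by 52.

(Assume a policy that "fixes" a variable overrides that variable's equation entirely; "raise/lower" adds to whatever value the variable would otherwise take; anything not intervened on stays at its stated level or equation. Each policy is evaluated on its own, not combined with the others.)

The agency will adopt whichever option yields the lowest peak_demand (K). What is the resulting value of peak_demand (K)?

1719

Policy A (S := 152):
  D = 106
  B = 148
  A = -22 + 5·106 − 3·148 = 64
  S = 152
  H = 22 − 4·148 + 64 = -506
  K = 255 − 4·64 − 2·152 − 4·(-506) = 1719
Policy B (S − 52):
  D = 106
  B = 148
  A = -22 + 5·106 − 3·148 = 64
  S = 39 + 106 − 4·64 (−52 from intervention) = -163
  H = 22 − 4·148 + 64 = -506
  K = 255 − 4·64 − 2·(-163) − 4·(-506) = 2349
Comparing — Policy A: K=1719, Policy B: K=2349. Lowest is 1719 (Policy A).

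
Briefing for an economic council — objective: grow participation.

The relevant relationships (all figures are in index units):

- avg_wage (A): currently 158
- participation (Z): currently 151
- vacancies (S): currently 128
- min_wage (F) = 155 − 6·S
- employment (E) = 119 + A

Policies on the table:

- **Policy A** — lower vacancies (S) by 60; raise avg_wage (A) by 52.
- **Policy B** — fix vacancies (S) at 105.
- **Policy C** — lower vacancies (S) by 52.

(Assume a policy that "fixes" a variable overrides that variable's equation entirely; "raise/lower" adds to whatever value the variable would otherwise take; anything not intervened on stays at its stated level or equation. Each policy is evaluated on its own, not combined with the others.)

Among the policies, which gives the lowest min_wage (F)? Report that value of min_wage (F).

-475

Policy A (S − 60, A + 52):
  S = 128 − 60 = 68
  F = 155 − 6·68 = -253
Policy B (S := 105):
  S = 105
  F = 155 − 6·105 = -475
Policy C (S − 52):
  S = 128 − 52 = 76
  F = 155 − 6·76 = -301
Comparing — Policy A: F=-253, Policy B: F=-475, Policy C: F=-301. Lowest is -475 (Policy B).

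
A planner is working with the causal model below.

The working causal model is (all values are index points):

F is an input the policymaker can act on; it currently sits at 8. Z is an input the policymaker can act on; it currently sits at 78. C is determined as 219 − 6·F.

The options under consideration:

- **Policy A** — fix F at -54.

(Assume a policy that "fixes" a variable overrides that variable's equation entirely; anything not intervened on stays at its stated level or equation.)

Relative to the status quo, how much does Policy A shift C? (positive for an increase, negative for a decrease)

372

Baseline:
  F = 8
  C = 219 − 6·8 = 171
Policy A (F := -54):
  F = -54
  C = 219 − 6·(-54) = 543
Change in C: 543 − 171 = 372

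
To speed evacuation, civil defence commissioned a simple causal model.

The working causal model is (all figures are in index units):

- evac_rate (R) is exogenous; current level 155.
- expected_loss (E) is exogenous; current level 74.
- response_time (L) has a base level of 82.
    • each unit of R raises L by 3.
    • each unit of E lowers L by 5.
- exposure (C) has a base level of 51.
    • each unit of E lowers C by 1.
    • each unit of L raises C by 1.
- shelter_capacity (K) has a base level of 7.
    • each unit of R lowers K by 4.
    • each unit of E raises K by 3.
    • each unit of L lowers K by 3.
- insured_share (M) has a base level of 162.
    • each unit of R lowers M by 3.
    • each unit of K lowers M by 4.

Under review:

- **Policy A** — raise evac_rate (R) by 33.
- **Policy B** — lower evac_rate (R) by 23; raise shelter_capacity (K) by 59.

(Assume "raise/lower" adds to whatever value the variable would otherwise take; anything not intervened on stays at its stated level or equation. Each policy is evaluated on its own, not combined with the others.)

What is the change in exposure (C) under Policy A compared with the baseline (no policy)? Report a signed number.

Baseline:
  R = 155
  E = 74
  L = 82 + 3·155 − 5·74 = 177
  C = 51 − 74 + 177 = 154
Policy A (R + 33):
  R = 155 + 33 = 188
  E = 74
  L = 82 + 3·188 − 5·74 = 276
  C = 51 − 74 + 276 = 253
Change in C: 253 − 154 = 99

99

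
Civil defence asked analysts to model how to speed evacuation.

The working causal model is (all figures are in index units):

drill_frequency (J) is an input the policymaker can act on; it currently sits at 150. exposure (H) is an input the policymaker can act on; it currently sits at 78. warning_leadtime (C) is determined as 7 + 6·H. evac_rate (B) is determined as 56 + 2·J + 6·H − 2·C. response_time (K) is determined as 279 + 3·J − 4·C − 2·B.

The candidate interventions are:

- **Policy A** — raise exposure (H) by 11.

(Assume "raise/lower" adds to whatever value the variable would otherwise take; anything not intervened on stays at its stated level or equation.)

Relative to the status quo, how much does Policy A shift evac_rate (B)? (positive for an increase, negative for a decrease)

Baseline:
  J = 150
  H = 78
  C = 7 + 6·78 = 475
  B = 56 + 2·150 + 6·78 − 2·475 = -126
Policy A (H + 11):
  J = 150
  H = 78 + 11 = 89
  C = 7 + 6·89 = 541
  B = 56 + 2·150 + 6·89 − 2·541 = -192
Change in B: -192 − (-126) = -66

-66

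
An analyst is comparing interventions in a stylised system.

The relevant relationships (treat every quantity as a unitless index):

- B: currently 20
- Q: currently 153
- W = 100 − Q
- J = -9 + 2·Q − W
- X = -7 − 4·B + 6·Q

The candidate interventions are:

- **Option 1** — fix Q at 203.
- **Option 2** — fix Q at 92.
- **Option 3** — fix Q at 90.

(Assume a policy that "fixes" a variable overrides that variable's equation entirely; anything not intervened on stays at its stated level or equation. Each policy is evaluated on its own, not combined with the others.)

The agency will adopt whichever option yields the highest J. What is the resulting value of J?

500

Option 1 (Q := 203):
  Q = 203
  W = 100 − 203 = -103
  J = -9 + 2·203 − (-103) = 500
Option 2 (Q := 92):
  Q = 92
  W = 100 − 92 = 8
  J = -9 + 2·92 − 8 = 167
Option 3 (Q := 90):
  Q = 90
  W = 100 − 90 = 10
  J = -9 + 2·90 − 10 = 161
Comparing — Option 1: J=500, Option 2: J=167, Option 3: J=161. Highest is 500 (Option 1).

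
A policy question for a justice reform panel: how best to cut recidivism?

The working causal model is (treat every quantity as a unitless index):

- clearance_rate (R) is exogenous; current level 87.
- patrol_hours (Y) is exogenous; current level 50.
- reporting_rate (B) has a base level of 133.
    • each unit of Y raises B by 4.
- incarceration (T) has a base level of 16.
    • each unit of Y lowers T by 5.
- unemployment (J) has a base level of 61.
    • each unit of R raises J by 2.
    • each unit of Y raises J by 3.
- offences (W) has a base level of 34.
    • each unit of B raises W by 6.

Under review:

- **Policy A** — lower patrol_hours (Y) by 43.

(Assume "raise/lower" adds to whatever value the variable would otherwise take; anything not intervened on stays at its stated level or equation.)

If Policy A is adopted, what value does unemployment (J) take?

256

Policy A (Y − 43):
  R = 87
  Y = 50 − 43 = 7
  J = 61 + 2·87 + 3·7 = 256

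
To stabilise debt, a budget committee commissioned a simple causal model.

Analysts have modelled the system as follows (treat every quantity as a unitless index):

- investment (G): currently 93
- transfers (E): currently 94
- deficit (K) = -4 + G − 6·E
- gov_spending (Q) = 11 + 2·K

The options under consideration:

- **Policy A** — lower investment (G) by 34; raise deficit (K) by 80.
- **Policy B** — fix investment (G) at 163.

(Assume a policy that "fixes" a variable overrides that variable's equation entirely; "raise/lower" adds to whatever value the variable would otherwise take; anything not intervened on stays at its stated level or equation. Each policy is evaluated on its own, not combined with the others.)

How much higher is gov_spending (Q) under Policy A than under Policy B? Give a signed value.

Policy A (G − 34, K + 80):
  G = 93 − 34 = 59
  E = 94
  K = -4 + 59 − 6·94 (+80 from intervention) = -429
  Q = 11 + 2·(-429) = -847
Policy B (G := 163):
  G = 163
  E = 94
  K = -4 + 163 − 6·94 = -405
  Q = 11 + 2·(-405) = -799
Q: -847 − (-799) = -48

-48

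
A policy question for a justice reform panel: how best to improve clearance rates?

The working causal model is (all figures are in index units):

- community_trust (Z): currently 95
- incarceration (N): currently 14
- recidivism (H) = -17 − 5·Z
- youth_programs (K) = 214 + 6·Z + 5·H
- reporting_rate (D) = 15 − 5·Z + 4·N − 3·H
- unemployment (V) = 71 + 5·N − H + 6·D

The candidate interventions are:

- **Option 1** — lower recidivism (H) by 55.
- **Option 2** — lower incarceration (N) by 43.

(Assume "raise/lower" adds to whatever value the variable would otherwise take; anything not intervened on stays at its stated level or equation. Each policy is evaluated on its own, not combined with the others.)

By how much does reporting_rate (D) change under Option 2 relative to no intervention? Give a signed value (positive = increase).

-172

Baseline:
  Z = 95
  N = 14
  H = -17 − 5·95 = -492
  D = 15 − 5·95 + 4·14 − 3·(-492) = 1072
Option 2 (N − 43):
  Z = 95
  N = 14 − 43 = -29
  H = -17 − 5·95 = -492
  D = 15 − 5·95 + 4·(-29) − 3·(-492) = 900
Change in D: 900 − 1072 = -172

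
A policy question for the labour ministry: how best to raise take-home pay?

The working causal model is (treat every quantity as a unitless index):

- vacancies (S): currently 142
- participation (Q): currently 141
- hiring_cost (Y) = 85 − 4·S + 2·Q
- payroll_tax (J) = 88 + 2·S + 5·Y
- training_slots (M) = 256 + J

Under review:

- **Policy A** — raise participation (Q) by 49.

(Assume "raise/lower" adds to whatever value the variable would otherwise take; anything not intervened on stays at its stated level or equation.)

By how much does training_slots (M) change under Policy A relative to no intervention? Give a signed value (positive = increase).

Baseline:
  S = 142
  Q = 141
  Y = 85 − 4·142 + 2·141 = -201
  J = 88 + 2·142 + 5·(-201) = -633
  M = 256 + (-633) = -377
Policy A (Q + 49):
  S = 142
  Q = 141 + 49 = 190
  Y = 85 − 4·142 + 2·190 = -103
  J = 88 + 2·142 + 5·(-103) = -143
  M = 256 + (-143) = 113
Change in M: 113 − (-377) = 490

490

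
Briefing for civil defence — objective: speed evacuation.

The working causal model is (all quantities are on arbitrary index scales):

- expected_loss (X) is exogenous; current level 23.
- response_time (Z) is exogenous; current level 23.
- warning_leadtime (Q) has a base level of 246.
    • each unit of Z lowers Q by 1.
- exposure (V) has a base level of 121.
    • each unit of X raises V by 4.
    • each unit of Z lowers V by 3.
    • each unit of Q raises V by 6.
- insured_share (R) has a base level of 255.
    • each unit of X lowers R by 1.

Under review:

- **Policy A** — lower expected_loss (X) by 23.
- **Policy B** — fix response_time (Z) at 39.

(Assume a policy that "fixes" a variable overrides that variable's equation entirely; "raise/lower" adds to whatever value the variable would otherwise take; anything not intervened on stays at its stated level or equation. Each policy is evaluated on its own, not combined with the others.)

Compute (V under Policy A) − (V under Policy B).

Policy A (X − 23):
  X = 23 − 23 = 0
  Z = 23
  Q = 246 − 23 = 223
  V = 121 + 4·0 − 3·23 + 6·223 = 1390
Policy B (Z := 39):
  X = 23
  Z = 39
  Q = 246 − 39 = 207
  V = 121 + 4·23 − 3·39 + 6·207 = 1338
V: 1390 − 1338 = 52

52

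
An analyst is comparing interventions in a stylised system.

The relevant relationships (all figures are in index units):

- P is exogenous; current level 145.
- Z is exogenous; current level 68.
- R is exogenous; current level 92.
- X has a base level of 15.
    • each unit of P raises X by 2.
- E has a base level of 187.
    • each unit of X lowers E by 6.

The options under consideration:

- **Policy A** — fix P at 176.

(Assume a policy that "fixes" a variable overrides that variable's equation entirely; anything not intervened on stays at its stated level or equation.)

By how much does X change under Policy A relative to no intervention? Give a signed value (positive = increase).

Baseline:
  P = 145
  X = 15 + 2·145 = 305
Policy A (P := 176):
  P = 176
  X = 15 + 2·176 = 367
Change in X: 367 − 305 = 62

62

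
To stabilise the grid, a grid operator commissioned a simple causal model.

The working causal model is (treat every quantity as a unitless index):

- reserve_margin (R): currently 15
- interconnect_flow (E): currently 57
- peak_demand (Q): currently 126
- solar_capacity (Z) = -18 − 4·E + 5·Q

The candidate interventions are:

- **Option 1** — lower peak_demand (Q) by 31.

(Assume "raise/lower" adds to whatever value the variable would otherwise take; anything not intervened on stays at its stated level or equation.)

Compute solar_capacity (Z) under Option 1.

Option 1 (Q − 31):
  E = 57
  Q = 126 − 31 = 95
  Z = -18 − 4·57 + 5·95 = 229

229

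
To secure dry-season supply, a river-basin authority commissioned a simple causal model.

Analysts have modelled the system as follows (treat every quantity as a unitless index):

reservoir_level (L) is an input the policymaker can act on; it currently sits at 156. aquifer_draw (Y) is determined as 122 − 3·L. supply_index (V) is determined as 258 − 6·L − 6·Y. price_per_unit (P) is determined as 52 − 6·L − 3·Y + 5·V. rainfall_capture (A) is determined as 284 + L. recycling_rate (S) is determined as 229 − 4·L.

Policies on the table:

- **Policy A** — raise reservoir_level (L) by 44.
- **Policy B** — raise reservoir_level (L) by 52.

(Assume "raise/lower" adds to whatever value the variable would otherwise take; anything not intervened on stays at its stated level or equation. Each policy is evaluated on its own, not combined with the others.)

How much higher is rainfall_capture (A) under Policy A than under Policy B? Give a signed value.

-8

Policy A (L + 44):
  L = 156 + 44 = 200
  A = 284 + 200 = 484
Policy B (L + 52):
  L = 156 + 52 = 208
  A = 284 + 208 = 492
A: 484 − 492 = -8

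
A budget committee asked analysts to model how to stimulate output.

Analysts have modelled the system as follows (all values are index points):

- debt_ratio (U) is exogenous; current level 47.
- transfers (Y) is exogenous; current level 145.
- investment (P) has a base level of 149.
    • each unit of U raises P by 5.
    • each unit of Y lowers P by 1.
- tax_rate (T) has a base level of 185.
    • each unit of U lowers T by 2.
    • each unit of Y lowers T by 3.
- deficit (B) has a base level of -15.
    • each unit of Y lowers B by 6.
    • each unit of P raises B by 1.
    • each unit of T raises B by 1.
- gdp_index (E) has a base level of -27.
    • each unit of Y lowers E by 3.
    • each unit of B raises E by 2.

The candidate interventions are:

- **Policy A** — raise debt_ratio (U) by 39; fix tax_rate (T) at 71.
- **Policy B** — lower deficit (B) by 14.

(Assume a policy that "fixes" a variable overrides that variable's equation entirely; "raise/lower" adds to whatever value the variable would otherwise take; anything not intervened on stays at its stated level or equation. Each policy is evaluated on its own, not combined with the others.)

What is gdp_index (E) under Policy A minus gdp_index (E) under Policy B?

Policy A (U + 39, T := 71):
  U = 47 + 39 = 86
  Y = 145
  P = 149 + 5·86 − 145 = 434
  T = 71
  B = -15 − 6·145 + 434 + 71 = -380
  E = -27 − 3·145 + 2·(-380) = -1222
Policy B (B − 14):
  U = 47
  Y = 145
  P = 149 + 5·47 − 145 = 239
  T = 185 − 2·47 − 3·145 = -344
  B = -15 − 6·145 + 239 + (-344) (−14 from intervention) = -1004
  E = -27 − 3·145 + 2·(-1004) = -2470
E: -1222 − (-2470) = 1248

1248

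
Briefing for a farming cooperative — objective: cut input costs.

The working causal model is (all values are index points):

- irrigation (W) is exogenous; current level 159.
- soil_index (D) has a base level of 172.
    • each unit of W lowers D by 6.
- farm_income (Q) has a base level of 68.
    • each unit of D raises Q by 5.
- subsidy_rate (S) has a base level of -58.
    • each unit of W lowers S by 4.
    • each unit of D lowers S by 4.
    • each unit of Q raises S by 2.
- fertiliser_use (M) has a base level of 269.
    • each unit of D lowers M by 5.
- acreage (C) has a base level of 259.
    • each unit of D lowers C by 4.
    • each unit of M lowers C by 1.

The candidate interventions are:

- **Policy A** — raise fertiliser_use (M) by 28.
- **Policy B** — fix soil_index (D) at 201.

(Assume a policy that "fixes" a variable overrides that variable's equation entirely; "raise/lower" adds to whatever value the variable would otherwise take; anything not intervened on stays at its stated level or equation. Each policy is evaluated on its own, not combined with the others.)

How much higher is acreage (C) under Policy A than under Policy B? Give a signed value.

Policy A (M + 28):
  W = 159
  D = 172 − 6·159 = -782
  M = 269 − 5·(-782) (+28 from intervention) = 4207
  C = 259 − 4·(-782) − 4207 = -820
Policy B (D := 201):
  W = 159
  D = 201
  M = 269 − 5·201 = -736
  C = 259 − 4·201 − (-736) = 191
C: -820 − 191 = -1011

-1011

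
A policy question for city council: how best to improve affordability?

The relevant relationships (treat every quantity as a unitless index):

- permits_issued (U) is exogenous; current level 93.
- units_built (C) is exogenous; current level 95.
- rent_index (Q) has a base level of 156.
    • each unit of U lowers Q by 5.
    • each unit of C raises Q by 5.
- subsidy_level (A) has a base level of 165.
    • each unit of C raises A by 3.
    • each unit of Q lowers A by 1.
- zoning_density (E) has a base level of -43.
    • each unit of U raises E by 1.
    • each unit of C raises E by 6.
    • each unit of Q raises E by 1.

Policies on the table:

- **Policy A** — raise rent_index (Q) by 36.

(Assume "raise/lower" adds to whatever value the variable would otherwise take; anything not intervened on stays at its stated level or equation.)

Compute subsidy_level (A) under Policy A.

248

Policy A (Q + 36):
  U = 93
  C = 95
  Q = 156 − 5·93 + 5·95 (+36 from intervention) = 202
  A = 165 + 3·95 − 202 = 248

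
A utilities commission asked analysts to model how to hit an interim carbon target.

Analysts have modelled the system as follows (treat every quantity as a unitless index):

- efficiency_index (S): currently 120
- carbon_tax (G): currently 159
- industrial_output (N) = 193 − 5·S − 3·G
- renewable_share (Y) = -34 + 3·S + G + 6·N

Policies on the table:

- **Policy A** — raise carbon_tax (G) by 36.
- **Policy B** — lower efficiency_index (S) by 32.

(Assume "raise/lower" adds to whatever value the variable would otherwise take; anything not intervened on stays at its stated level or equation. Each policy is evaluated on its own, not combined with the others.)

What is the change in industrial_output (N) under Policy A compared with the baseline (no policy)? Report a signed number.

-108

Baseline:
  S = 120
  G = 159
  N = 193 − 5·120 − 3·159 = -884
Policy A (G + 36):
  S = 120
  G = 159 + 36 = 195
  N = 193 − 5·120 − 3·195 = -992
Change in N: -992 − (-884) = -108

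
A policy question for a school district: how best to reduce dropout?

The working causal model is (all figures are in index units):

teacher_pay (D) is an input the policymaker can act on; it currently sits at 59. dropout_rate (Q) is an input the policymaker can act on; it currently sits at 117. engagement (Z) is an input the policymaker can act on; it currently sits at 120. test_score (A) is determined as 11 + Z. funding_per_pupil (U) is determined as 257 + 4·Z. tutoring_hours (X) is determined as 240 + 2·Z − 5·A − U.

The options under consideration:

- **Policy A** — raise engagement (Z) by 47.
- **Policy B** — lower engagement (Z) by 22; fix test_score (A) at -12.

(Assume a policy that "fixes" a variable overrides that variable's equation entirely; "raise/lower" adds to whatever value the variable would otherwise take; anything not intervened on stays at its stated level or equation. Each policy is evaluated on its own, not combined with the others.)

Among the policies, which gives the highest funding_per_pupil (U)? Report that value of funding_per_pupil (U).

Policy A (Z + 47):
  Z = 120 + 47 = 167
  U = 257 + 4·167 = 925
Policy B (Z − 22, A := -12):
  Z = 120 − 22 = 98
  U = 257 + 4·98 = 649
Comparing — Policy A: U=925, Policy B: U=649. Highest is 925 (Policy A).

925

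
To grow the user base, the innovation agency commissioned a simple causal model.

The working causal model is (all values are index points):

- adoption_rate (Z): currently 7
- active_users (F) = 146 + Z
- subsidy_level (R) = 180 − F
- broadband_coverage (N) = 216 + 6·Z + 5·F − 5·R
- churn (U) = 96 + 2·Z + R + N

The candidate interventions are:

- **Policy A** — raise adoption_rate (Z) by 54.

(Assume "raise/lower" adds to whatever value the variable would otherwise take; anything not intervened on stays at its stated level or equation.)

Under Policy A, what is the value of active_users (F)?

Policy A (Z + 54):
  Z = 7 + 54 = 61
  F = 146 + 61 = 207

207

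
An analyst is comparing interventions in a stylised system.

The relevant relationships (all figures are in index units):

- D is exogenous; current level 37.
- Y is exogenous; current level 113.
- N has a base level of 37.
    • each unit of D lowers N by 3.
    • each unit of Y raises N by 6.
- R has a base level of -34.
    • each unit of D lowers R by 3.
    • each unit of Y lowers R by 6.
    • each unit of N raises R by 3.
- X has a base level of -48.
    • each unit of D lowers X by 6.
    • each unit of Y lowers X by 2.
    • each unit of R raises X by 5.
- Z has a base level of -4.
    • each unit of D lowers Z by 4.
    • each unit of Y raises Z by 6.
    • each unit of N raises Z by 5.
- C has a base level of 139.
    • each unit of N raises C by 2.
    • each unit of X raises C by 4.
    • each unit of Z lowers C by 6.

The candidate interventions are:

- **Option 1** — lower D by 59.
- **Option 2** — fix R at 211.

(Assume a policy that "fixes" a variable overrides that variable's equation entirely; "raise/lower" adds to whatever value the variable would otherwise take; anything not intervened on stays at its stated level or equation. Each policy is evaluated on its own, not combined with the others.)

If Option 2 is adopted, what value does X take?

Option 2 (R := 211):
  D = 37
  Y = 113
  N = 37 − 3·37 + 6·113 = 604
  R = 211
  X = -48 − 6·37 − 2·113 + 5·211 = 559

559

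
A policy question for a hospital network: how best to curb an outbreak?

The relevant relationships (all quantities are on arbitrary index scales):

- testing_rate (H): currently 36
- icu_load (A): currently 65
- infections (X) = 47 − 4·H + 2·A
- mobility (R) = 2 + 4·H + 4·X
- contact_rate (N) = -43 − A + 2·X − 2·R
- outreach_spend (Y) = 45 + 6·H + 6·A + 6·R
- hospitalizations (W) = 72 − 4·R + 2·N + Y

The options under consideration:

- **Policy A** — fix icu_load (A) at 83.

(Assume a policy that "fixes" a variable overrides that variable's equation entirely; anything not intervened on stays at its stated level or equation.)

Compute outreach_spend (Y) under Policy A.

3291

Policy A (A := 83):
  H = 36
  A = 83
  X = 47 − 4·36 + 2·83 = 69
  R = 2 + 4·36 + 4·69 = 422
  Y = 45 + 6·36 + 6·83 + 6·422 = 3291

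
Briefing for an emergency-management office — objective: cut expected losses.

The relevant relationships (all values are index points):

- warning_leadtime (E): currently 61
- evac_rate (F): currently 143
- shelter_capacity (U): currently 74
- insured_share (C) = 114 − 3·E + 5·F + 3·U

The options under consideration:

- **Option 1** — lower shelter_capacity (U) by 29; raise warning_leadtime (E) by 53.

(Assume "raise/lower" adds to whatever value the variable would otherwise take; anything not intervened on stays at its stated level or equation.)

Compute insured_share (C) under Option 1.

Option 1 (U − 29, E + 53):
  E = 61 + 53 = 114
  F = 143
  U = 74 − 29 = 45
  C = 114 − 3·114 + 5·143 + 3·45 = 622

622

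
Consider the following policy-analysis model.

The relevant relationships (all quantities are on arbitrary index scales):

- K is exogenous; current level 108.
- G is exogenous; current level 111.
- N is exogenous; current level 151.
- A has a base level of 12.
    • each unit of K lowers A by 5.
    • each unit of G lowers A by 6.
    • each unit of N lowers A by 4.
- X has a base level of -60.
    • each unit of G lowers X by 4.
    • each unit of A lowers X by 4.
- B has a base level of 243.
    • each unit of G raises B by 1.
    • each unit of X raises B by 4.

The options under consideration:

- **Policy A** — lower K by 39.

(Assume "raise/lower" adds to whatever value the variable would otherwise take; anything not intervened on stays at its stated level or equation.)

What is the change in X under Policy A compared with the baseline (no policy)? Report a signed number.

Baseline:
  K = 108
  G = 111
  N = 151
  A = 12 − 5·108 − 6·111 − 4·151 = -1798
  X = -60 − 4·111 − 4·(-1798) = 6688
Policy A (K − 39):
  K = 108 − 39 = 69
  G = 111
  N = 151
  A = 12 − 5·69 − 6·111 − 4·151 = -1603
  X = -60 − 4·111 − 4·(-1603) = 5908
Change in X: 5908 − 6688 = -780

-780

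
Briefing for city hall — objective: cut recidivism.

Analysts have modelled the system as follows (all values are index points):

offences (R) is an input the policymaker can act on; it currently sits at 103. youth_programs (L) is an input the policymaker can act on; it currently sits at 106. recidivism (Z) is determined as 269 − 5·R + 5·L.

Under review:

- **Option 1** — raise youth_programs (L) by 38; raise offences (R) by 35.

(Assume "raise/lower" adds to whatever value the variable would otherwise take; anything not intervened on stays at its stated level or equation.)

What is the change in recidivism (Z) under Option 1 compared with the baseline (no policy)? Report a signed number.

15

Baseline:
  R = 103
  L = 106
  Z = 269 − 5·103 + 5·106 = 284
Option 1 (L + 38, R + 35):
  R = 103 + 35 = 138
  L = 106 + 38 = 144
  Z = 269 − 5·138 + 5·144 = 299
Change in Z: 299 − 284 = 15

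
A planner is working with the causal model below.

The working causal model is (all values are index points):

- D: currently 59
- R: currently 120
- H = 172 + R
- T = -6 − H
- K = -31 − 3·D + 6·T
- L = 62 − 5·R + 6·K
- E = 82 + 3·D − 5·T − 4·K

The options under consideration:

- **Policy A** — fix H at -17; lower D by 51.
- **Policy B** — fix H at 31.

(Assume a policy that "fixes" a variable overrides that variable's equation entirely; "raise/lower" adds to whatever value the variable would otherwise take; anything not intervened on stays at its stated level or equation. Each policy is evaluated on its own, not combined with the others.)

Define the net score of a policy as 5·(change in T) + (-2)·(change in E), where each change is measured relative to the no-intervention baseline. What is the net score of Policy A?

20997

Baseline:
  D = 59
  R = 120
  H = 172 + 120 = 292
  T = -6 − 292 = -298
  K = -31 − 3·59 + 6·(-298) = -1996
  E = 82 + 3·59 − 5·(-298) − 4·(-1996) = 9733
Policy A (H := -17, D − 51):
  D = 59 − 51 = 8
  R = 120
  H = -17
  T = -6 − (-17) = 11
  K = -31 − 3·8 + 6·11 = 11
  E = 82 + 3·8 − 5·11 − 4·11 = 7
ΔT = 11 − (-298) = 309; ΔE = 7 − 9733 = -9726
Score = 5·309 + (-2)·(-9726) = 20997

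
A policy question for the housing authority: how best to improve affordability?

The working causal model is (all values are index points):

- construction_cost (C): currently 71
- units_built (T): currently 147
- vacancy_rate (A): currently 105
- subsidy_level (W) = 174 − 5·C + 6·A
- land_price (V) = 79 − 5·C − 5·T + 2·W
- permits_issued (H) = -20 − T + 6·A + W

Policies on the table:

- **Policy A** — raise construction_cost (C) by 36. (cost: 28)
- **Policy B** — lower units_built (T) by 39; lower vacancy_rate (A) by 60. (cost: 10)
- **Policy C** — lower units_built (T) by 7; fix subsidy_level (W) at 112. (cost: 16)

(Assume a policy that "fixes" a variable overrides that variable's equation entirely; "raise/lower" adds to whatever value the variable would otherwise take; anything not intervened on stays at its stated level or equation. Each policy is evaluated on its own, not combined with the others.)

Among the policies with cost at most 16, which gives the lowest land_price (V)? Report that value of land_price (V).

Policy B (T − 39, A − 60):
  C = 71
  T = 147 − 39 = 108
  A = 105 − 60 = 45
  W = 174 − 5·71 + 6·45 = 89
  V = 79 − 5·71 − 5·108 + 2·89 = -638
Policy C (T − 7, W := 112):
  C = 71
  T = 147 − 7 = 140
  A = 105
  W = 112
  V = 79 − 5·71 − 5·140 + 2·112 = -752
Comparing — Policy B: V=-638, Policy C: V=-752. Lowest is -752 (Policy C).

-752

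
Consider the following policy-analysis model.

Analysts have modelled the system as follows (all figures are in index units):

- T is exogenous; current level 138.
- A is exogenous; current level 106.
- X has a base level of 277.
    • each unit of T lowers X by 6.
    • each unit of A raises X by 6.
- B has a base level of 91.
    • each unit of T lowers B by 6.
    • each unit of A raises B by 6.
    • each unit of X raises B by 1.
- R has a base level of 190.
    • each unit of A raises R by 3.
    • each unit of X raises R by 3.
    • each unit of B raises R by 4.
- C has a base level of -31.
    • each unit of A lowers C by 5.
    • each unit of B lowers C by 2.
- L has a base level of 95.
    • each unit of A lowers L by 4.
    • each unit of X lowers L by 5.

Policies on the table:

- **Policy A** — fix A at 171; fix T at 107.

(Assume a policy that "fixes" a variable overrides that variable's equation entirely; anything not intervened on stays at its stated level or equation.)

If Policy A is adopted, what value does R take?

Policy A (A := 171, T := 107):
  T = 107
  A = 171
  X = 277 − 6·107 + 6·171 = 661
  B = 91 − 6·107 + 6·171 + 661 = 1136
  R = 190 + 3·171 + 3·661 + 4·1136 = 7230

7230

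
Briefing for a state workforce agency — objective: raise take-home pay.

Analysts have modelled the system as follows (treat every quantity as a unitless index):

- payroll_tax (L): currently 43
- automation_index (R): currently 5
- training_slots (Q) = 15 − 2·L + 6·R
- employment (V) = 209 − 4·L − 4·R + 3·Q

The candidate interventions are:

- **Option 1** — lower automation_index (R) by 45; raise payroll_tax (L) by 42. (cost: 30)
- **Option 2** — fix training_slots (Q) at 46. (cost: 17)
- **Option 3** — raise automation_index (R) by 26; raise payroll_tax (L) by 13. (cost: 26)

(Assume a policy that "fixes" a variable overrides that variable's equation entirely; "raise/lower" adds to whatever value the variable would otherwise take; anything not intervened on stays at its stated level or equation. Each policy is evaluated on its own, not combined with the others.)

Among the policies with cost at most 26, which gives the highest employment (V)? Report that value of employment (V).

Option 2 (Q := 46):
  L = 43
  R = 5
  Q = 46
  V = 209 − 4·43 − 4·5 + 3·46 = 155
Option 3 (R + 26, L + 13):
  L = 43 + 13 = 56
  R = 5 + 26 = 31
  Q = 15 − 2·56 + 6·31 = 89
  V = 209 − 4·56 − 4·31 + 3·89 = 128
Comparing — Option 2: V=155, Option 3: V=128. Highest is 155 (Option 2).

155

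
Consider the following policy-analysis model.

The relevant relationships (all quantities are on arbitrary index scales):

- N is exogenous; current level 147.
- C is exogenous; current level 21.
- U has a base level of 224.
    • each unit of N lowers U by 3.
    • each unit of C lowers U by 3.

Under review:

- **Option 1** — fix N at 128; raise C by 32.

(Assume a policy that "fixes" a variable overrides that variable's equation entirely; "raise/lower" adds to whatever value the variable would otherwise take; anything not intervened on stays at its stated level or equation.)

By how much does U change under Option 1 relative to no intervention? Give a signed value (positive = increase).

Baseline:
  N = 147
  C = 21
  U = 224 − 3·147 − 3·21 = -280
Option 1 (N := 128, C + 32):
  N = 128
  C = 21 + 32 = 53
  U = 224 − 3·128 − 3·53 = -319
Change in U: -319 − (-280) = -39

-39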